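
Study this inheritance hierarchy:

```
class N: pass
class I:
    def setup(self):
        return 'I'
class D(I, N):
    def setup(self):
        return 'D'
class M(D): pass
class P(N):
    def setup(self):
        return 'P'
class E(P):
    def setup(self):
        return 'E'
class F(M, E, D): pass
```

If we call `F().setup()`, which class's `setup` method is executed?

L[F] = F + merge(L[M], L[E], L[D], [M E D])
  take M:  [M D I N object] + [E P N object] + [D I N object] + [M E D]
  take E:  [D I N object] + [E P N object] + [D I N object] + [E D]
  take D:  [D I N object] + [P N object] + [D I N object] + [D]
  take I:  [I N object] + [P N object] + [I N object]
  take P:  [N object] + [P N object] + [N object]
  take N:  [N object] + [N object] + [N object]
  take object:  [object] + [object] + [object]
MRO: F M E D I P N object
setup is defined in: D, E, I, P. First along the MRO is E.

E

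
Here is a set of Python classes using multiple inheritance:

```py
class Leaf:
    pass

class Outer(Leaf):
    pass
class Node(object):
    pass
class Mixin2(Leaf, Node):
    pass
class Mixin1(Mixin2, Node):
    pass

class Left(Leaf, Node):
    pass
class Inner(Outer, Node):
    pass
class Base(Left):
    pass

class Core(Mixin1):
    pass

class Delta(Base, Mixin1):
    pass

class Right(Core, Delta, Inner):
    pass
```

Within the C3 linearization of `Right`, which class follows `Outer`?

Leaf

L[Right] = Right + merge(L[Core], L[Delta], L[Inner], [Core Delta Inner])
  take Core:  [Core Mixin1 Mixin2 Leaf Node object] + [Delta Base Left Mixin1 Mixin2 Leaf Node object] + [Inner Outer Leaf Node object] + [Core Delta Inner]
  take Delta:  [Mixin1 Mixin2 Leaf Node object] + [Delta Base Left Mixin1 Mixin2 Leaf Node object] + [Inner Outer Leaf Node object] + [Delta Inner]
  take Base:  [Mixin1 Mixin2 Leaf Node object] + [Base Left Mixin1 Mixin2 Leaf Node object] + [Inner Outer Leaf Node object] + [Inner]
  take Left:  [Mixin1 Mixin2 Leaf Node object] + [Left Mixin1 Mixin2 Leaf Node object] + [Inner Outer Leaf Node object] + [Inner]
  take Mixin1:  [Mixin1 Mixin2 Leaf Node object] + [Mixin1 Mixin2 Leaf Node object] + [Inner Outer Leaf Node object] + [Inner]
  take Mixin2:  [Mixin2 Leaf Node object] + [Mixin2 Leaf Node object] + [Inner Outer Leaf Node object] + [Inner]
  take Inner:  [Leaf Node object] + [Leaf Node object] + [Inner Outer Leaf Node object] + [Inner]
  take Outer:  [Leaf Node object] + [Leaf Node object] + [Outer Leaf Node object]
  take Leaf:  [Leaf Node object] + [Leaf Node object] + [Leaf Node object]
  take Node:  [Node object] + [Node object] + [Node object]
  take object:  [object] + [object] + [object]
MRO: Right Core Delta Base Left Mixin1 Mixin2 Inner Outer Leaf Node object
Outer is at position 8; next is Leaf.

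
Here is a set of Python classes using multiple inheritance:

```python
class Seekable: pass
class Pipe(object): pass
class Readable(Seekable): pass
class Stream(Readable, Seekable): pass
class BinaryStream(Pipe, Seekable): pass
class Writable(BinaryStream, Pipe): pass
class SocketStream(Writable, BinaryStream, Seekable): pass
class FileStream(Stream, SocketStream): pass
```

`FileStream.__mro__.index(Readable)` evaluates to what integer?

2

L[FileStream] = FileStream + merge(L[Stream], L[SocketStream], [Stream SocketStream])
  take Stream:  [Stream Readable Seekable object] + [SocketStream Writable BinaryStream Pipe Seekable object] + [Stream SocketStream]
  take Readable:  [Readable Seekable object] + [SocketStream Writable BinaryStream Pipe Seekable object] + [SocketStream]
  take SocketStream:  [Seekable object] + [SocketStream Writable BinaryStream Pipe Seekable object] + [SocketStream]
  take Writable:  [Seekable object] + [Writable BinaryStream Pipe Seekable object]
  take BinaryStream:  [Seekable object] + [BinaryStream Pipe Seekable object]
  take Pipe:  [Seekable object] + [Pipe Seekable object]
  take Seekable:  [Seekable object] + [Seekable object]
  take object:  [object] + [object]
MRO: FileStream Stream Readable SocketStream Writable BinaryStream Pipe Seekable object
Readable sits at index 2.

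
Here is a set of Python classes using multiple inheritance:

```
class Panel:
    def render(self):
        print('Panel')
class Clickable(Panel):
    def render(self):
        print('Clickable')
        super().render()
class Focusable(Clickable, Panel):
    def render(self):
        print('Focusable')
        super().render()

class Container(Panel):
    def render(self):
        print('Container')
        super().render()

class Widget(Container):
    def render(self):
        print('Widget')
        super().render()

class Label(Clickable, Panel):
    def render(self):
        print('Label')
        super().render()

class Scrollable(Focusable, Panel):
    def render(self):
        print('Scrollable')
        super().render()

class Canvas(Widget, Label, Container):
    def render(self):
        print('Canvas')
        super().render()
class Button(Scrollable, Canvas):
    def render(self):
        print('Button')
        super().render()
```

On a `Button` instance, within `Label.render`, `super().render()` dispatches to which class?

Container

L[Button] = Button + merge(L[Scrollable], L[Canvas], [Scrollable Canvas])
  take Scrollable:  [Scrollable Focusable Clickable Panel object] + [Canvas Widget Label Container Clickable Panel object] + [Scrollable Canvas]
  take Focusable:  [Focusable Clickable Panel object] + [Canvas Widget Label Container Clickable Panel object] + [Canvas]
  take Canvas:  [Clickable Panel object] + [Canvas Widget Label Container Clickable Panel object] + [Canvas]
  take Widget:  [Clickable Panel object] + [Widget Label Container Clickable Panel object]
  take Label:  [Clickable Panel object] + [Label Container Clickable Panel object]
  take Container:  [Clickable Panel object] + [Container Clickable Panel object]
  take Clickable:  [Clickable Panel object] + [Clickable Panel object]
  take Panel:  [Panel object] + [Panel object]
  take object:  [object] + [object]
MRO: Button Scrollable Focusable Canvas Widget Label Container Clickable Panel object
super() in Label.render on a Button instance goes to the class after Label in Button's MRO: Container.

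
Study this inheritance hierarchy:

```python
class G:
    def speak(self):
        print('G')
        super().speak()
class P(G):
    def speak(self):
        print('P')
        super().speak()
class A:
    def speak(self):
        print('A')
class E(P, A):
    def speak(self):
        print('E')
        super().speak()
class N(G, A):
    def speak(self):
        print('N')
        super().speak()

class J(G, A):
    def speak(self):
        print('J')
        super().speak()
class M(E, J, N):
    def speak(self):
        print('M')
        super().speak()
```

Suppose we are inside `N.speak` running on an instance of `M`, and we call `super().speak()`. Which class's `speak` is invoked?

L[M] = M + merge(L[E], L[J], L[N], [E J N])
  take E:  [E P G A object] + [J G A object] + [N G A object] + [E J N]
  take P:  [P G A object] + [J G A object] + [N G A object] + [J N]
  take J:  [G A object] + [J G A object] + [N G A object] + [J N]
  take N:  [G A object] + [G A object] + [N G A object] + [N]
  take G:  [G A object] + [G A object] + [G A object]
  take A:  [A object] + [A object] + [A object]
  take object:  [object] + [object] + [object]
MRO: M E P J N G A object
super() in N.speak on a M instance goes to the class after N in M's MRO: G.

G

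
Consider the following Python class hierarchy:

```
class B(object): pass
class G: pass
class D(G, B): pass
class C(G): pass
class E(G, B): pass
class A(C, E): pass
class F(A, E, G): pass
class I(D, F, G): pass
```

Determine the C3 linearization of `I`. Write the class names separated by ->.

I -> D -> F -> A -> C -> E -> G -> B -> object

L[I] = I + merge(L[D], L[F], L[G], [D F G])
  take D:  [D G B object] + [F A C E G B object] + [G object] + [D F G]
  take F:  [G B object] + [F A C E G B object] + [G object] + [F G]
  take A:  [G B object] + [A C E G B object] + [G object] + [G]
  take C:  [G B object] + [C E G B object] + [G object] + [G]
  take E:  [G B object] + [E G B object] + [G object] + [G]
  take G:  [G B object] + [G B object] + [G object] + [G]
  take B:  [B object] + [B object] + [object]
  take object:  [object] + [object] + [object]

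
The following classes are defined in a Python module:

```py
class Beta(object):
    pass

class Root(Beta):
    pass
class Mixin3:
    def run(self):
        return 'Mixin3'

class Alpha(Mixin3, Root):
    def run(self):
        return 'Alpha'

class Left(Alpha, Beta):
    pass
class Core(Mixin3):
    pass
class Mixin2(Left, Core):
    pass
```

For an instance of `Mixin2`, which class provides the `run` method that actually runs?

Alpha

L[Mixin2] = Mixin2 + merge(L[Left], L[Core], [Left Core])
  take Left:  [Left Alpha Mixin3 Root Beta object] + [Core Mixin3 object] + [Left Core]
  take Alpha:  [Alpha Mixin3 Root Beta object] + [Core Mixin3 object] + [Core]
  take Core:  [Mixin3 Root Beta object] + [Core Mixin3 object] + [Core]
  take Mixin3:  [Mixin3 Root Beta object] + [Mixin3 object]
  take Root:  [Root Beta object] + [object]
  take Beta:  [Beta object] + [object]
  take object:  [object] + [object]
MRO: Mixin2 Left Alpha Core Mixin3 Root Beta object
run is defined in: Alpha, Mixin3. First along the MRO is Alpha.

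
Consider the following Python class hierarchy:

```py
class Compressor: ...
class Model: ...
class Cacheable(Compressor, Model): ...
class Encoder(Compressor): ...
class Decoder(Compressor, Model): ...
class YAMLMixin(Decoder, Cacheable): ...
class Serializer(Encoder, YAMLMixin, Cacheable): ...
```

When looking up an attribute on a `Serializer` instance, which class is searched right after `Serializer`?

L[Serializer] = Serializer + merge(L[Encoder], L[YAMLMixin], L[Cacheable], [Encoder YAMLMixin Cacheable])
  take Encoder:  [Encoder Compressor object] + [YAMLMixin Decoder Cacheable Compressor Model object] + [Cacheable Compressor Model object] + [Encoder YAMLMixin Cacheable]
  take YAMLMixin:  [Compressor object] + [YAMLMixin Decoder Cacheable Compressor Model object] + [Cacheable Compressor Model object] + [YAMLMixin Cacheable]
  take Decoder:  [Compressor object] + [Decoder Cacheable Compressor Model object] + [Cacheable Compressor Model object] + [Cacheable]
  take Cacheable:  [Compressor object] + [Cacheable Compressor Model object] + [Cacheable Compressor Model object] + [Cacheable]
  take Compressor:  [Compressor object] + [Compressor Model object] + [Compressor Model object]
  take Model:  [object] + [Model object] + [Model object]
  take object:  [object] + [object] + [object]
MRO: Serializer Encoder YAMLMixin Decoder Cacheable Compressor Model object
Serializer is at position 0; next is Encoder.

Encoder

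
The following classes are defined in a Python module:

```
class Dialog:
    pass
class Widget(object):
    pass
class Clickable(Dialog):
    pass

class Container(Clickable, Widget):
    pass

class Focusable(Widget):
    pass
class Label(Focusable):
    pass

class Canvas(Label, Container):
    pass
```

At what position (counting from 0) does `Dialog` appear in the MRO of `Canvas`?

L[Canvas] = Canvas + merge(L[Label], L[Container], [Label Container])
  take Label:  [Label Focusable Widget object] + [Container Clickable Dialog Widget object] + [Label Container]
  take Focusable:  [Focusable Widget object] + [Container Clickable Dialog Widget object] + [Container]
  take Container:  [Widget object] + [Container Clickable Dialog Widget object] + [Container]
  take Clickable:  [Widget object] + [Clickable Dialog Widget object]
  take Dialog:  [Widget object] + [Dialog Widget object]
  take Widget:  [Widget object] + [Widget object]
  take object:  [object] + [object]
MRO: Canvas Label Focusable Container Clickable Dialog Widget object
Dialog sits at index 5.

5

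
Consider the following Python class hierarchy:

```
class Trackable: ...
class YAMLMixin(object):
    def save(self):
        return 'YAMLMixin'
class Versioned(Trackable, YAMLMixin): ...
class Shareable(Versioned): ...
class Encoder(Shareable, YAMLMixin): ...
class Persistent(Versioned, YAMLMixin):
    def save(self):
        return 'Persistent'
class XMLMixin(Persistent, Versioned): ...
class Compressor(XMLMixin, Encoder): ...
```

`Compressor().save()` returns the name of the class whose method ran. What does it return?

L[Compressor] = Compressor + merge(L[XMLMixin], L[Encoder], [XMLMixin Encoder])
  take XMLMixin:  [XMLMixin Persistent Versioned Trackable YAMLMixin object] + [Encoder Shareable Versioned Trackable YAMLMixin object] + [XMLMixin Encoder]
  take Persistent:  [Persistent Versioned Trackable YAMLMixin object] + [Encoder Shareable Versioned Trackable YAMLMixin object] + [Encoder]
  take Encoder:  [Versioned Trackable YAMLMixin object] + [Encoder Shareable Versioned Trackable YAMLMixin object] + [Encoder]
  take Shareable:  [Versioned Trackable YAMLMixin object] + [Shareable Versioned Trackable YAMLMixin object]
  take Versioned:  [Versioned Trackable YAMLMixin object] + [Versioned Trackable YAMLMixin object]
  take Trackable:  [Trackable YAMLMixin object] + [Trackable YAMLMixin object]
  take YAMLMixin:  [YAMLMixin object] + [YAMLMixin object]
  take object:  [object] + [object]
MRO: Compressor XMLMixin Persistent Encoder Shareable Versioned Trackable YAMLMixin object
save is defined in: Persistent, YAMLMixin. First along the MRO is Persistent.

Persistent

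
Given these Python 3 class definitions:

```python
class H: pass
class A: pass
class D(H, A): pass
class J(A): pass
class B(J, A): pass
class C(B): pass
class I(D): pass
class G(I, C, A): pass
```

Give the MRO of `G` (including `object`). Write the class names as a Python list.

[G, I, D, H, C, B, J, A, object]

L[G] = G + merge(L[I], L[C], L[A], [I C A])
  take I:  [I D H A object] + [C B J A object] + [A object] + [I C A]
  take D:  [D H A object] + [C B J A object] + [A object] + [C A]
  take H:  [H A object] + [C B J A object] + [A object] + [C A]
  take C:  [A object] + [C B J A object] + [A object] + [C A]
  take B:  [A object] + [B J A object] + [A object] + [A]
  take J:  [A object] + [J A object] + [A object] + [A]
  take A:  [A object] + [A object] + [A object] + [A]
  take object:  [object] + [object] + [object]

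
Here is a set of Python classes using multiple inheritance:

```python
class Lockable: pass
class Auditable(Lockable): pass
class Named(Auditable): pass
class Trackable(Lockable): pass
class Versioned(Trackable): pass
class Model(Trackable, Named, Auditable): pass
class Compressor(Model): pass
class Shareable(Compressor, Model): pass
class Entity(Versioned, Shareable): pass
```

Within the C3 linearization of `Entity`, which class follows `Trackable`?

L[Entity] = Entity + merge(L[Versioned], L[Shareable], [Versioned Shareable])
  take Versioned:  [Versioned Trackable Lockable object] + [Shareable Compressor Model Trackable Named Auditable Lockable object] + [Versioned Shareable]
  take Shareable:  [Trackable Lockable object] + [Shareable Compressor Model Trackable Named Auditable Lockable object] + [Shareable]
  take Compressor:  [Trackable Lockable object] + [Compressor Model Trackable Named Auditable Lockable object]
  take Model:  [Trackable Lockable object] + [Model Trackable Named Auditable Lockable object]
  take Trackable:  [Trackable Lockable object] + [Trackable Named Auditable Lockable object]
  take Named:  [Lockable object] + [Named Auditable Lockable object]
  take Auditable:  [Lockable object] + [Auditable Lockable object]
  take Lockable:  [Lockable object] + [Lockable object]
  take object:  [object] + [object]
MRO: Entity Versioned Shareable Compressor Model Trackable Named Auditable Lockable object
Trackable is at position 5; next is Named.

Named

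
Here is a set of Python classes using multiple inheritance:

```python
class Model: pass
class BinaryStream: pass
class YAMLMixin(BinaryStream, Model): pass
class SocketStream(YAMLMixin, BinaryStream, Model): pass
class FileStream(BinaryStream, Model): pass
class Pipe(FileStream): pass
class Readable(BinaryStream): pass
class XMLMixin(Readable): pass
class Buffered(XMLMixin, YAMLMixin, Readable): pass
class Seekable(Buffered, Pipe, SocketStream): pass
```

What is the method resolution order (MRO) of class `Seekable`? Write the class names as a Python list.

L[Seekable] = Seekable + merge(L[Buffered], L[Pipe], L[SocketStream], [Buffered Pipe SocketStream])
  take Buffered:  [Buffered XMLMixin YAMLMixin Readable BinaryStream Model object] + [Pipe FileStream BinaryStream Model object] + [SocketStream YAMLMixin BinaryStream Model object] + [Buffered Pipe SocketStream]
  take XMLMixin:  [XMLMixin YAMLMixin Readable BinaryStream Model object] + [Pipe FileStream BinaryStream Model object] + [SocketStream YAMLMixin BinaryStream Model object] + [Pipe SocketStream]
  take Pipe:  [YAMLMixin Readable BinaryStream Model object] + [Pipe FileStream BinaryStream Model object] + [SocketStream YAMLMixin BinaryStream Model object] + [Pipe SocketStream]
  take FileStream:  [YAMLMixin Readable BinaryStream Model object] + [FileStream BinaryStream Model object] + [SocketStream YAMLMixin BinaryStream Model object] + [SocketStream]
  take SocketStream:  [YAMLMixin Readable BinaryStream Model object] + [BinaryStream Model object] + [SocketStream YAMLMixin BinaryStream Model object] + [SocketStream]
  take YAMLMixin:  [YAMLMixin Readable BinaryStream Model object] + [BinaryStream Model object] + [YAMLMixin BinaryStream Model object]
  take Readable:  [Readable BinaryStream Model object] + [BinaryStream Model object] + [BinaryStream Model object]
  take BinaryStream:  [BinaryStream Model object] + [BinaryStream Model object] + [BinaryStream Model object]
  take Model:  [Model object] + [Model object] + [Model object]
  take object:  [object] + [object] + [object]

[Seekable, Buffered, XMLMixin, Pipe, FileStream, SocketStream, YAMLMixin, Readable, BinaryStream, Model, object]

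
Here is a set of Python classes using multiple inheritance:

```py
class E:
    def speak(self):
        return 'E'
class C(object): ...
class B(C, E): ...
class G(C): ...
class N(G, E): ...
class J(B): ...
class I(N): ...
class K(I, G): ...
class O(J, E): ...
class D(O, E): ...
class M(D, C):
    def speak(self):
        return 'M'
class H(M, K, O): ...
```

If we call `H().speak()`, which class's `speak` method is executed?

M

L[H] = H + merge(L[M], L[K], L[O], [M K O])
  take M:  [M D O J B C E object] + [K I N G C E object] + [O J B C E object] + [M K O]
  take D:  [D O J B C E object] + [K I N G C E object] + [O J B C E object] + [K O]
  take K:  [O J B C E object] + [K I N G C E object] + [O J B C E object] + [K O]
  take O:  [O J B C E object] + [I N G C E object] + [O J B C E object] + [O]
  take J:  [J B C E object] + [I N G C E object] + [J B C E object]
  take B:  [B C E object] + [I N G C E object] + [B C E object]
  take I:  [C E object] + [I N G C E object] + [C E object]
  take N:  [C E object] + [N G C E object] + [C E object]
  take G:  [C E object] + [G C E object] + [C E object]
  take C:  [C E object] + [C E object] + [C E object]
  take E:  [E object] + [E object] + [E object]
  take object:  [object] + [object] + [object]
MRO: H M D K O J B I N G C E object
speak is defined in: E, M. First along the MRO is M.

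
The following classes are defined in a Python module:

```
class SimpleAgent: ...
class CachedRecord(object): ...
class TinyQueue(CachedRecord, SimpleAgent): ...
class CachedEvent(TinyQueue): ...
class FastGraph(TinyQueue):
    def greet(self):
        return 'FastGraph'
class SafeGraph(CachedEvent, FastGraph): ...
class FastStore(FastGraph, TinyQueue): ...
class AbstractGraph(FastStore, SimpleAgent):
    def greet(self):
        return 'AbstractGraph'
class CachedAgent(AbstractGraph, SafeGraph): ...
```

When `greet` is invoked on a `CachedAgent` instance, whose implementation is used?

AbstractGraph

L[CachedAgent] = CachedAgent + merge(L[AbstractGraph], L[SafeGraph], [AbstractGraph SafeGraph])
  take AbstractGraph:  [AbstractGraph FastStore FastGraph TinyQueue CachedRecord SimpleAgent object] + [SafeGraph CachedEvent FastGraph TinyQueue CachedRecord SimpleAgent object] + [AbstractGraph SafeGraph]
  take FastStore:  [FastStore FastGraph TinyQueue CachedRecord SimpleAgent object] + [SafeGraph CachedEvent FastGraph TinyQueue CachedRecord SimpleAgent object] + [SafeGraph]
  take SafeGraph:  [FastGraph TinyQueue CachedRecord SimpleAgent object] + [SafeGraph CachedEvent FastGraph TinyQueue CachedRecord SimpleAgent object] + [SafeGraph]
  take CachedEvent:  [FastGraph TinyQueue CachedRecord SimpleAgent object] + [CachedEvent FastGraph TinyQueue CachedRecord SimpleAgent object]
  take FastGraph:  [FastGraph TinyQueue CachedRecord SimpleAgent object] + [FastGraph TinyQueue CachedRecord SimpleAgent object]
  take TinyQueue:  [TinyQueue CachedRecord SimpleAgent object] + [TinyQueue CachedRecord SimpleAgent object]
  take CachedRecord:  [CachedRecord SimpleAgent object] + [CachedRecord SimpleAgent object]
  take SimpleAgent:  [SimpleAgent object] + [SimpleAgent object]
  take object:  [object] + [object]
MRO: CachedAgent AbstractGraph FastStore SafeGraph CachedEvent FastGraph TinyQueue CachedRecord SimpleAgent object
greet is defined in: AbstractGraph, FastGraph. First along the MRO is AbstractGraph.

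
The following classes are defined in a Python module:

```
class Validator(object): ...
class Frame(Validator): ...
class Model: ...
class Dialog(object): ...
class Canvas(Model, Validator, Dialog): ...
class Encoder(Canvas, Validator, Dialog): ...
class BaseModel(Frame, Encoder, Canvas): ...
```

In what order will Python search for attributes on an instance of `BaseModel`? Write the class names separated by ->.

L[BaseModel] = BaseModel + merge(L[Frame], L[Encoder], L[Canvas], [Frame Encoder Canvas])
  take Frame:  [Frame Validator object] + [Encoder Canvas Model Validator Dialog object] + [Canvas Model Validator Dialog object] + [Frame Encoder Canvas]
  take Encoder:  [Validator object] + [Encoder Canvas Model Validator Dialog object] + [Canvas Model Validator Dialog object] + [Encoder Canvas]
  take Canvas:  [Validator object] + [Canvas Model Validator Dialog object] + [Canvas Model Validator Dialog object] + [Canvas]
  take Model:  [Validator object] + [Model Validator Dialog object] + [Model Validator Dialog object]
  take Validator:  [Validator object] + [Validator Dialog object] + [Validator Dialog object]
  take Dialog:  [object] + [Dialog object] + [Dialog object]
  take object:  [object] + [object] + [object]

BaseModel -> Frame -> Encoder -> Canvas -> Model -> Validator -> Dialog -> object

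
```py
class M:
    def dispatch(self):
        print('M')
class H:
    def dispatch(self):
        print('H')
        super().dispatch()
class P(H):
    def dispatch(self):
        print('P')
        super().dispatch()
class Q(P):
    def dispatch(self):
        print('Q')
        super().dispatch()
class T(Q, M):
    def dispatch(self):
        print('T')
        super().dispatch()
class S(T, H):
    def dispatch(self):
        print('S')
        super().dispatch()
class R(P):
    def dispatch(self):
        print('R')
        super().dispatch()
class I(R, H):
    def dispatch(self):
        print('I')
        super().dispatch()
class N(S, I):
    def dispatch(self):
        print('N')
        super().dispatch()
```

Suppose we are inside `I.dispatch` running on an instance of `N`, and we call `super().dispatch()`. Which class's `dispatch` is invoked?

L[N] = N + merge(L[S], L[I], [S I])
  take S:  [S T Q P H M object] + [I R P H object] + [S I]
  take T:  [T Q P H M object] + [I R P H object] + [I]
  take Q:  [Q P H M object] + [I R P H object] + [I]
  take I:  [P H M object] + [I R P H object] + [I]
  take R:  [P H M object] + [R P H object]
  take P:  [P H M object] + [P H object]
  take H:  [H M object] + [H object]
  take M:  [M object] + [object]
  take object:  [object] + [object]
MRO: N S T Q I R P H M object
super() in I.dispatch on a N instance goes to the class after I in N's MRO: R.

R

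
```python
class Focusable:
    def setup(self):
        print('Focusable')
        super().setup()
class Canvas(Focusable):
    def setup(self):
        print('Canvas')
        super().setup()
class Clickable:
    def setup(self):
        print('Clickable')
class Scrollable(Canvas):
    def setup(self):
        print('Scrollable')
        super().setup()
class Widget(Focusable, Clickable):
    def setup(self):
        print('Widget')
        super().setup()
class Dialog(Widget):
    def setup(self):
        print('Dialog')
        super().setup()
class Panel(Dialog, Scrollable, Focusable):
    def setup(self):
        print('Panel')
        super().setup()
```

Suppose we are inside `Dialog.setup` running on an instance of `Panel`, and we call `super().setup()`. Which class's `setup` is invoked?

Widget

L[Panel] = Panel + merge(L[Dialog], L[Scrollable], L[Focusable], [Dialog Scrollable Focusable])
  take Dialog:  [Dialog Widget Focusable Clickable object] + [Scrollable Canvas Focusable object] + [Focusable object] + [Dialog Scrollable Focusable]
  take Widget:  [Widget Focusable Clickable object] + [Scrollable Canvas Focusable object] + [Focusable object] + [Scrollable Focusable]
  take Scrollable:  [Focusable Clickable object] + [Scrollable Canvas Focusable object] + [Focusable object] + [Scrollable Focusable]
  take Canvas:  [Focusable Clickable object] + [Canvas Focusable object] + [Focusable object] + [Focusable]
  take Focusable:  [Focusable Clickable object] + [Focusable object] + [Focusable object] + [Focusable]
  take Clickable:  [Clickable object] + [object] + [object]
  take object:  [object] + [object] + [object]
MRO: Panel Dialog Widget Scrollable Canvas Focusable Clickable object
super() in Dialog.setup on a Panel instance goes to the class after Dialog in Panel's MRO: Widget.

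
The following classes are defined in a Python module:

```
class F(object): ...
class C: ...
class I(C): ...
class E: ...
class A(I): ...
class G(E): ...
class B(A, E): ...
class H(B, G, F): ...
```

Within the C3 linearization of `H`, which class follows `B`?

L[H] = H + merge(L[B], L[G], L[F], [B G F])
  take B:  [B A I C E object] + [G E object] + [F object] + [B G F]
  take A:  [A I C E object] + [G E object] + [F object] + [G F]
  take I:  [I C E object] + [G E object] + [F object] + [G F]
  take C:  [C E object] + [G E object] + [F object] + [G F]
  take G:  [E object] + [G E object] + [F object] + [G F]
  take E:  [E object] + [E object] + [F object] + [F]
  take F:  [object] + [object] + [F object] + [F]
  take object:  [object] + [object] + [object]
MRO: H B A I C G E F object
B is at position 1; next is A.

A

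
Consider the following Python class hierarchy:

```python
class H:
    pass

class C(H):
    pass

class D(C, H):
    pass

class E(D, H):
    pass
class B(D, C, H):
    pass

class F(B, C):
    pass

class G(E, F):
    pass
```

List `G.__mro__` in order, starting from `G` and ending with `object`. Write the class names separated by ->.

L[G] = G + merge(L[E], L[F], [E F])
  take E:  [E D C H object] + [F B D C H object] + [E F]
  take F:  [D C H object] + [F B D C H object] + [F]
  take B:  [D C H object] + [B D C H object]
  take D:  [D C H object] + [D C H object]
  take C:  [C H object] + [C H object]
  take H:  [H object] + [H object]
  take object:  [object] + [object]

G -> E -> F -> B -> D -> C -> H -> object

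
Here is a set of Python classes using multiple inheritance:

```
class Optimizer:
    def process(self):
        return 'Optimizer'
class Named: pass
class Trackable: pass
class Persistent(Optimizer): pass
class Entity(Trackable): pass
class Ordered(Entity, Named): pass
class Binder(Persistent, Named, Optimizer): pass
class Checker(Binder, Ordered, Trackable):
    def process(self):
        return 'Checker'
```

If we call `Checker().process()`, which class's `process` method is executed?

Checker

L[Checker] = Checker + merge(L[Binder], L[Ordered], L[Trackable], [Binder Ordered Trackable])
  take Binder:  [Binder Persistent Named Optimizer object] + [Ordered Entity Trackable Named object] + [Trackable object] + [Binder Ordered Trackable]
  take Persistent:  [Persistent Named Optimizer object] + [Ordered Entity Trackable Named object] + [Trackable object] + [Ordered Trackable]
  take Ordered:  [Named Optimizer object] + [Ordered Entity Trackable Named object] + [Trackable object] + [Ordered Trackable]
  take Entity:  [Named Optimizer object] + [Entity Trackable Named object] + [Trackable object] + [Trackable]
  take Trackable:  [Named Optimizer object] + [Trackable Named object] + [Trackable object] + [Trackable]
  take Named:  [Named Optimizer object] + [Named object] + [object]
  take Optimizer:  [Optimizer object] + [object] + [object]
  take object:  [object] + [object] + [object]
MRO: Checker Binder Persistent Ordered Entity Trackable Named Optimizer object
process is defined in: Checker, Optimizer. First along the MRO is Checker.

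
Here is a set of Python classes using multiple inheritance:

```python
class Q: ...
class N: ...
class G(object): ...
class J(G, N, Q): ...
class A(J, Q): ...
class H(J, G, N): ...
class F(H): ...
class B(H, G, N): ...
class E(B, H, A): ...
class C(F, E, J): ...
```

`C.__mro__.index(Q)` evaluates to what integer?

9

L[C] = C + merge(L[F], L[E], L[J], [F E J])
  take F:  [F H J G N Q object] + [E B H A J G N Q object] + [J G N Q object] + [F E J]
  take E:  [H J G N Q object] + [E B H A J G N Q object] + [J G N Q object] + [E J]
  take B:  [H J G N Q object] + [B H A J G N Q object] + [J G N Q object] + [J]
  take H:  [H J G N Q object] + [H A J G N Q object] + [J G N Q object] + [J]
  take A:  [J G N Q object] + [A J G N Q object] + [J G N Q object] + [J]
  take J:  [J G N Q object] + [J G N Q object] + [J G N Q object] + [J]
  take G:  [G N Q object] + [G N Q object] + [G N Q object]
  take N:  [N Q object] + [N Q object] + [N Q object]
  take Q:  [Q object] + [Q object] + [Q object]
  take object:  [object] + [object] + [object]
MRO: C F E B H A J G N Q object
Q sits at index 9.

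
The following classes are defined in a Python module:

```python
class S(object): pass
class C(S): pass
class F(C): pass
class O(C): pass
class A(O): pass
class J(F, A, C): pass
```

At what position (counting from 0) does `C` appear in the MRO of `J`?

4

L[J] = J + merge(L[F], L[A], L[C], [F A C])
  take F:  [F C S object] + [A O C S object] + [C S object] + [F A C]
  take A:  [C S object] + [A O C S object] + [C S object] + [A C]
  take O:  [C S object] + [O C S object] + [C S object] + [C]
  take C:  [C S object] + [C S object] + [C S object] + [C]
  take S:  [S object] + [S object] + [S object]
  take object:  [object] + [object] + [object]
MRO: J F A O C S object
C sits at index 4.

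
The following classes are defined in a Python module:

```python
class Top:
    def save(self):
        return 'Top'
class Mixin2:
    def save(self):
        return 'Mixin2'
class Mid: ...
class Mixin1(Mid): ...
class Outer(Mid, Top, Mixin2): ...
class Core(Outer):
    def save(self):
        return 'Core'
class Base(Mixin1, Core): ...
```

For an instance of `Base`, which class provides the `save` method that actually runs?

L[Base] = Base + merge(L[Mixin1], L[Core], [Mixin1 Core])
  take Mixin1:  [Mixin1 Mid object] + [Core Outer Mid Top Mixin2 object] + [Mixin1 Core]
  take Core:  [Mid object] + [Core Outer Mid Top Mixin2 object] + [Core]
  take Outer:  [Mid object] + [Outer Mid Top Mixin2 object]
  take Mid:  [Mid object] + [Mid Top Mixin2 object]
  take Top:  [object] + [Top Mixin2 object]
  take Mixin2:  [object] + [Mixin2 object]
  take object:  [object] + [object]
MRO: Base Mixin1 Core Outer Mid Top Mixin2 object
save is defined in: Core, Mixin2, Top. First along the MRO is Core.

Core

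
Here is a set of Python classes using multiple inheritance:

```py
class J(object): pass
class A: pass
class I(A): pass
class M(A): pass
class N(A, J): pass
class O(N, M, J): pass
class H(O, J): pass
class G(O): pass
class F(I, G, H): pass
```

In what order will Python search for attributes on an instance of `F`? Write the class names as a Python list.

[F, I, G, H, O, N, M, A, J, object]

L[F] = F + merge(L[I], L[G], L[H], [I G H])
  take I:  [I A object] + [G O N M A J object] + [H O N M A J object] + [I G H]
  take G:  [A object] + [G O N M A J object] + [H O N M A J object] + [G H]
  take H:  [A object] + [O N M A J object] + [H O N M A J object] + [H]
  take O:  [A object] + [O N M A J object] + [O N M A J object]
  take N:  [A object] + [N M A J object] + [N M A J object]
  take M:  [A object] + [M A J object] + [M A J object]
  take A:  [A object] + [A J object] + [A J object]
  take J:  [object] + [J object] + [J object]
  take object:  [object] + [object] + [object]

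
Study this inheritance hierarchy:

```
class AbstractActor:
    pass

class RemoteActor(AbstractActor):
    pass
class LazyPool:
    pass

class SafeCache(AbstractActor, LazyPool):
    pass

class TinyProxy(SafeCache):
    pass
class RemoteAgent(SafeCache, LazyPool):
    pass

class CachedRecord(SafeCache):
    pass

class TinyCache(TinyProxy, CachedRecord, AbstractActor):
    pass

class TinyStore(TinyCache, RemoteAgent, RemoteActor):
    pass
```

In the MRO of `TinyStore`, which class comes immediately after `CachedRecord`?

RemoteAgent

L[TinyStore] = TinyStore + merge(L[TinyCache], L[RemoteAgent], L[RemoteActor], [TinyCache RemoteAgent RemoteActor])
  take TinyCache:  [TinyCache TinyProxy CachedRecord SafeCache AbstractActor LazyPool object] + [RemoteAgent SafeCache AbstractActor LazyPool object] + [RemoteActor AbstractActor object] + [TinyCache RemoteAgent RemoteActor]
  take TinyProxy:  [TinyProxy CachedRecord SafeCache AbstractActor LazyPool object] + [RemoteAgent SafeCache AbstractActor LazyPool object] + [RemoteActor AbstractActor object] + [RemoteAgent RemoteActor]
  take CachedRecord:  [CachedRecord SafeCache AbstractActor LazyPool object] + [RemoteAgent SafeCache AbstractActor LazyPool object] + [RemoteActor AbstractActor object] + [RemoteAgent RemoteActor]
  take RemoteAgent:  [SafeCache AbstractActor LazyPool object] + [RemoteAgent SafeCache AbstractActor LazyPool object] + [RemoteActor AbstractActor object] + [RemoteAgent RemoteActor]
  take SafeCache:  [SafeCache AbstractActor LazyPool object] + [SafeCache AbstractActor LazyPool object] + [RemoteActor AbstractActor object] + [RemoteActor]
  take RemoteActor:  [AbstractActor LazyPool object] + [AbstractActor LazyPool object] + [RemoteActor AbstractActor object] + [RemoteActor]
  take AbstractActor:  [AbstractActor LazyPool object] + [AbstractActor LazyPool object] + [AbstractActor object]
  take LazyPool:  [LazyPool object] + [LazyPool object] + [object]
  take object:  [object] + [object] + [object]
MRO: TinyStore TinyCache TinyProxy CachedRecord RemoteAgent SafeCache RemoteActor AbstractActor LazyPool object
CachedRecord is at position 3; next is RemoteAgent.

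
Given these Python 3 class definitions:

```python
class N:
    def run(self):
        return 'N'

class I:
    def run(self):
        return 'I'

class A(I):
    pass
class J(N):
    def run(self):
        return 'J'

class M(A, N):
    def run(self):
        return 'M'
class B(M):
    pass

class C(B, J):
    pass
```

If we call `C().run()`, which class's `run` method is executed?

L[C] = C + merge(L[B], L[J], [B J])
  take B:  [B M A I N object] + [J N object] + [B J]
  take M:  [M A I N object] + [J N object] + [J]
  take A:  [A I N object] + [J N object] + [J]
  take I:  [I N object] + [J N object] + [J]
  take J:  [N object] + [J N object] + [J]
  take N:  [N object] + [N object]
  take object:  [object] + [object]
MRO: C B M A I J N object
run is defined in: I, J, M, N. First along the MRO is M.

M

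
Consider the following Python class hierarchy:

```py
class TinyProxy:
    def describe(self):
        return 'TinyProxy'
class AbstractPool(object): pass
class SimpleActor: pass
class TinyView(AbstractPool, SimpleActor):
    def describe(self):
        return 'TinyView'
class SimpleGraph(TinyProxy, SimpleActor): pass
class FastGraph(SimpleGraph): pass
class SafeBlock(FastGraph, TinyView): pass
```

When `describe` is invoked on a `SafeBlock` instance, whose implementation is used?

TinyProxy

L[SafeBlock] = SafeBlock + merge(L[FastGraph], L[TinyView], [FastGraph TinyView])
  take FastGraph:  [FastGraph SimpleGraph TinyProxy SimpleActor object] + [TinyView AbstractPool SimpleActor object] + [FastGraph TinyView]
  take SimpleGraph:  [SimpleGraph TinyProxy SimpleActor object] + [TinyView AbstractPool SimpleActor object] + [TinyView]
  take TinyProxy:  [TinyProxy SimpleActor object] + [TinyView AbstractPool SimpleActor object] + [TinyView]
  take TinyView:  [SimpleActor object] + [TinyView AbstractPool SimpleActor object] + [TinyView]
  take AbstractPool:  [SimpleActor object] + [AbstractPool SimpleActor object]
  take SimpleActor:  [SimpleActor object] + [SimpleActor object]
  take object:  [object] + [object]
MRO: SafeBlock FastGraph SimpleGraph TinyProxy TinyView AbstractPool SimpleActor object
describe is defined in: TinyProxy, TinyView. First along the MRO is TinyProxy.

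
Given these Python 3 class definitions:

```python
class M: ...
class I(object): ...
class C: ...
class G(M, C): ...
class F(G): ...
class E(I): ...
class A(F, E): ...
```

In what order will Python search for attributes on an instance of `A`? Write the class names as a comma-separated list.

L[A] = A + merge(L[F], L[E], [F E])
  take F:  [F G M C object] + [E I object] + [F E]
  take G:  [G M C object] + [E I object] + [E]
  take M:  [M C object] + [E I object] + [E]
  take C:  [C object] + [E I object] + [E]
  take E:  [object] + [E I object] + [E]
  take I:  [object] + [I object]
  take object:  [object] + [object]

A, F, G, M, C, E, I, object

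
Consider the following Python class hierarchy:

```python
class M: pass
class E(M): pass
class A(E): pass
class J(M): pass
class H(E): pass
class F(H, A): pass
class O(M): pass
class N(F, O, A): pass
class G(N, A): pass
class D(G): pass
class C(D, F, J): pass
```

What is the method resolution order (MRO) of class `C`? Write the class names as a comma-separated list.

L[C] = C + merge(L[D], L[F], L[J], [D F J])
  take D:  [D G N F H O A E M object] + [F H A E M object] + [J M object] + [D F J]
  take G:  [G N F H O A E M object] + [F H A E M object] + [J M object] + [F J]
  take N:  [N F H O A E M object] + [F H A E M object] + [J M object] + [F J]
  take F:  [F H O A E M object] + [F H A E M object] + [J M object] + [F J]
  take H:  [H O A E M object] + [H A E M object] + [J M object] + [J]
  take O:  [O A E M object] + [A E M object] + [J M object] + [J]
  take A:  [A E M object] + [A E M object] + [J M object] + [J]
  take E:  [E M object] + [E M object] + [J M object] + [J]
  take J:  [M object] + [M object] + [J M object] + [J]
  take M:  [M object] + [M object] + [M object]
  take object:  [object] + [object] + [object]

C, D, G, N, F, H, O, A, E, J, M, object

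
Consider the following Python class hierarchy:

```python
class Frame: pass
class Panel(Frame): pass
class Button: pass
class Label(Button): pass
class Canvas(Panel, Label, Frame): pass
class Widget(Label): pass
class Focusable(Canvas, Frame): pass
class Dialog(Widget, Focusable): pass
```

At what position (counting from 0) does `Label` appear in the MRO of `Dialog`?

5

L[Dialog] = Dialog + merge(L[Widget], L[Focusable], [Widget Focusable])
  take Widget:  [Widget Label Button object] + [Focusable Canvas Panel Label Frame Button object] + [Widget Focusable]
  take Focusable:  [Label Button object] + [Focusable Canvas Panel Label Frame Button object] + [Focusable]
  take Canvas:  [Label Button object] + [Canvas Panel Label Frame Button object]
  take Panel:  [Label Button object] + [Panel Label Frame Button object]
  take Label:  [Label Button object] + [Label Frame Button object]
  take Frame:  [Button object] + [Frame Button object]
  take Button:  [Button object] + [Button object]
  take object:  [object] + [object]
MRO: Dialog Widget Focusable Canvas Panel Label Frame Button object
Label sits at index 5.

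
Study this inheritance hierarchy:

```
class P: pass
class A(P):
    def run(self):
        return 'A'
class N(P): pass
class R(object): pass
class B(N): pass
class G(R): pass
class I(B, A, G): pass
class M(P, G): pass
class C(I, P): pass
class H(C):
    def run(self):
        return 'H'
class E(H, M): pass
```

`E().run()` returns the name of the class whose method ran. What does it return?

H

L[E] = E + merge(L[H], L[M], [H M])
  take H:  [H C I B N A P G R object] + [M P G R object] + [H M]
  take C:  [C I B N A P G R object] + [M P G R object] + [M]
  take I:  [I B N A P G R object] + [M P G R object] + [M]
  take B:  [B N A P G R object] + [M P G R object] + [M]
  take N:  [N A P G R object] + [M P G R object] + [M]
  take A:  [A P G R object] + [M P G R object] + [M]
  take M:  [P G R object] + [M P G R object] + [M]
  take P:  [P G R object] + [P G R object]
  take G:  [G R object] + [G R object]
  take R:  [R object] + [R object]
  take object:  [object] + [object]
MRO: E H C I B N A M P G R object
run is defined in: A, H. First along the MRO is H.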